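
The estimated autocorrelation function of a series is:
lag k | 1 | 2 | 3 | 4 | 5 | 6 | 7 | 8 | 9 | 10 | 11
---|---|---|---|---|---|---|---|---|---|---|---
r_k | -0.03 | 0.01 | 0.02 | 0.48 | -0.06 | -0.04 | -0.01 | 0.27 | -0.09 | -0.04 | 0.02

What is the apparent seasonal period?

4

The largest autocorrelation is r_4 = 0.48, with a weaker echo at lag 8 (0.27); the remaining lags stay at or below 0.02.
The dominant spike at lag 4 indicates a seasonal period of 4.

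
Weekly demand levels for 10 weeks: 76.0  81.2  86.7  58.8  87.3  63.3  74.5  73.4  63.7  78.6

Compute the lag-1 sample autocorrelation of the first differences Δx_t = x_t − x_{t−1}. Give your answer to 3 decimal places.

-0.755

First differences Δx: 5.2, 5.5, -27.9, 28.5, -24.0, 11.2, -1.1, -9.7, 14.9
Mean of differences = 0.2889
Numerator Σ(Δx_t−Δx̄)(Δx_{t+1}−Δx̄) = -2014.0079
Denominator Σ(Δx_t−Δx̄)² = 2665.9489
r_1(Δx) = -2014.0079 / 2665.9489 = -0.755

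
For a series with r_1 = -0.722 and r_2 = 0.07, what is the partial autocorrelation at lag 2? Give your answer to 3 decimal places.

-0.943

φ_{22} = (r_2 − r_1²) / (1 − r_1²)
r_1² = (-0.722)² = 0.521284
Numerator = 0.07 − 0.5213 = -0.4513; denominator = 1 − 0.5213 = 0.4787
φ_{22} = -0.4513 / 0.4787 = -0.943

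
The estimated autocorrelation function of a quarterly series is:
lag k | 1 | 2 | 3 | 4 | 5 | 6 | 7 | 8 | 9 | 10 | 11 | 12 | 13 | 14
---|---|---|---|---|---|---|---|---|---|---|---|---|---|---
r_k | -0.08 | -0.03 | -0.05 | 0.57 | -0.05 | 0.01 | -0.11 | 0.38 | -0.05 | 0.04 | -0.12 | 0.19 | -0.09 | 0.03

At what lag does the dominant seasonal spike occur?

4

The largest autocorrelation is r_4 = 0.57, with weaker echoes at lags 8 (0.38) and 12 (0.19); the remaining lags stay at or below 0.04.
The dominant spike at lag 4 indicates a seasonal period of 4.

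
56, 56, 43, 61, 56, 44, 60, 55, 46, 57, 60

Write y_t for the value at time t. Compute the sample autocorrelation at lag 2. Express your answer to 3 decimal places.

Mean ȳ = (56 + 56 + 43 + 61 + 56 + 44 + 60 + 55 + 46 + 57 + 60)/11 = 54.0000
Numerator Σ_{t=1}^{9}(y_t−ȳ)(y_{t+2}−ȳ) = -191.0000
Denominator Σ(y_t−ȳ)² = 428.0000
r_2 = -191.0000 / 428.0000 = -0.446

-0.446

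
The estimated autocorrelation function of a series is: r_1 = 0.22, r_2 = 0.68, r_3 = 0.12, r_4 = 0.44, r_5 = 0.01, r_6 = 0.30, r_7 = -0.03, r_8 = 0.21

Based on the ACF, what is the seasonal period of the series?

2

The largest autocorrelation is r_2 = 0.68, with weaker echoes at lags 4 (0.44) and 6 (0.30); the remaining lags stay at or below 0.22.
The dominant spike at lag 2 indicates a seasonal period of 2.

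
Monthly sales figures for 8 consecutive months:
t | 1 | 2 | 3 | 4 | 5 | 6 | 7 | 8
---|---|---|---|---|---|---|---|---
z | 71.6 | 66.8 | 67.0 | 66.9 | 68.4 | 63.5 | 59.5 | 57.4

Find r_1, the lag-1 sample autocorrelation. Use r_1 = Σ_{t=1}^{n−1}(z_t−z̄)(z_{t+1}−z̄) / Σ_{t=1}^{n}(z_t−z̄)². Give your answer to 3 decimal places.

Mean z̄ = (71.6 + 66.8 + 67.0 + 66.9 + 68.4 + 63.5 + 59.5 + 57.4)/8 = 65.1375
Deviations from mean: 6.4625, 1.6625, 1.8625, 1.7625, 3.2625, -1.6375, -5.6375, -7.7375
Numerator Σ_{t=1}^{7}(z_t−z̄)(z_{t+1}−z̄) = 70.3823
Denominator Σ(z_t−z̄)² = 156.0788
r_1 = 70.3823 / 156.0788 = 0.451

0.451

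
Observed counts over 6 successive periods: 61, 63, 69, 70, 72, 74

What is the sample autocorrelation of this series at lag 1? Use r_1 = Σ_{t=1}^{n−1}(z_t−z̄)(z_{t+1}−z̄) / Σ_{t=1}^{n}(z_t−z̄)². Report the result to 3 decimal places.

0.486

Mean z̄ = (61 + 63 + 69 + 70 + 72 + 74)/6 = 68.1667
Deviations from mean: -7.1667, -5.1667, 0.8333, 1.8333, 3.8333, 5.8333
Σ(z_t−z̄)(z_{t+1}−z̄) = (37.0278) + (-4.3056) + (1.5278) + (7.0278) + (22.3611) = 63.6389
Denominator Σ(z_t−z̄)² = 130.8333
r_1 = 63.6389 / 130.8333 = 0.486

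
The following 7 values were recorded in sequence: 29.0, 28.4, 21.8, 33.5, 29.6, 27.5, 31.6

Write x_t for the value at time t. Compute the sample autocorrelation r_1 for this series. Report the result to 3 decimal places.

Mean x̄ = (29.0 + 28.4 + 21.8 + 33.5 + 29.6 + 27.5 + 31.6)/7 = 28.7714
Deviations from mean: 0.2286, -0.3714, -6.9714, 4.7286, 0.8286, -1.2714, 2.8286
Σ(x_t−x̄)(x_{t+1}−x̄) = (-0.0849) + (2.5894) + (-32.9649) + (3.9180) + (-1.0535) + (-3.5963) = -31.1922
Denominator Σ(x_t−x̄)² = 81.4543
r_1 = -31.1922 / 81.4543 = -0.383

-0.383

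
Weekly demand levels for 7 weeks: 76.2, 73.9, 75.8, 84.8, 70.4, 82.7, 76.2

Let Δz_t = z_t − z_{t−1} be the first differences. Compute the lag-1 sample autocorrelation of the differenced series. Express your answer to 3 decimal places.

-0.762

First differences Δz: -2.3, 1.9, 9.0, -14.4, 12.3, -6.5
Mean of differences = 0.0000
Numerator Σ(Δz_t−Δz̄)(Δz_{t+1}−Δz̄) = -373.9400
Denominator Σ(Δz_t−Δz̄)² = 490.8000
r_1(Δz) = -373.9400 / 490.8000 = -0.762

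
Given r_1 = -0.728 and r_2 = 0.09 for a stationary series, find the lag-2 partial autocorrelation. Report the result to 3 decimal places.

-0.936

φ_{22} = (r_2 − r_1²) / (1 − r_1²)
r_1² = (-0.728)² = 0.529984
Numerator = 0.09 − 0.5300 = -0.4400; denominator = 1 − 0.5300 = 0.4700
φ_{22} = -0.4400 / 0.4700 = -0.936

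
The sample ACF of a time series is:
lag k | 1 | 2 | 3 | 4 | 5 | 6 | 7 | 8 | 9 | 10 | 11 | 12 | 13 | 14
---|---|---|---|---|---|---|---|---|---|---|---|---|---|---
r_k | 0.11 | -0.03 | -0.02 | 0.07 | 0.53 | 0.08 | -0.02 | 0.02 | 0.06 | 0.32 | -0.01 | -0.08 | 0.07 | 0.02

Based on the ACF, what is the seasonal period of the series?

The largest autocorrelation is r_5 = 0.53, with a weaker echo at lag 10 (0.32); the remaining lags stay at or below 0.11.
The dominant spike at lag 5 indicates a seasonal period of 5.

5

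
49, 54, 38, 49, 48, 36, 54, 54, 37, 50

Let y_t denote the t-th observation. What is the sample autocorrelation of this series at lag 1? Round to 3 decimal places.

-0.438

Mean ȳ = (49 + 54 + 38 + 49 + 48 + 36 + 54 + 54 + 37 + 50)/10 = 46.9000
Numerator Σ_{t=1}^{9}(y_t−ȳ)(y_{t+1}−ȳ) = -204.6100
Denominator Σ(y_t−ȳ)² = 466.9000
r_1 = -204.6100 / 466.9000 = -0.438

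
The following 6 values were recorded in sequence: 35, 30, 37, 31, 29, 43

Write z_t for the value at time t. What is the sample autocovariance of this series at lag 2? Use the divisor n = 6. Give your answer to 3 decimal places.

-4.509

Mean z̄ = (35 + 30 + 37 + 31 + 29 + 43)/6 = 34.1667
Deviations: 0.8333, -4.1667, 2.8333, -3.1667, -5.1667, 8.8333
Σ_{t=1}^{4}(z_t−z̄)(z_{t+2}−z̄) = -27.0556
γ_2 = -27.0556 / 6 = -4.509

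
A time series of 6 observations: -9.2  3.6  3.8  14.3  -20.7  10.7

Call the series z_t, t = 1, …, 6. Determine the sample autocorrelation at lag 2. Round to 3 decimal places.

0.097

Mean z̄ = (-9.2 + 3.6 + 3.8 + 14.3 − 20.7 + 10.7)/6 = 0.4167
Deviations from mean: -9.6167, 3.1833, 3.3833, 13.8833, -21.1167, 10.2833
Numerator Σ_{t=1}^{4}(z_t−z̄)(z_{t+2}−z̄) = 82.9811
Denominator Σ(z_t−z̄)² = 858.4683
r_2 = 82.9811 / 858.4683 = 0.097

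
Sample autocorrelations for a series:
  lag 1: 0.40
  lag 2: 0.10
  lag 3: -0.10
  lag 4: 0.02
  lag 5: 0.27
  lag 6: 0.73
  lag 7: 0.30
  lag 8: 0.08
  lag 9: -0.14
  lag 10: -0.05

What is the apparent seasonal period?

The largest autocorrelation is r_6 = 0.73; the remaining lags stay at or below 0.40. The elevated value at lag 1 (0.40), dropping to 0.10 at lag 2, reflects decaying short-term dependence rather than seasonality.
The dominant spike at lag 6 indicates a seasonal period of 6.

6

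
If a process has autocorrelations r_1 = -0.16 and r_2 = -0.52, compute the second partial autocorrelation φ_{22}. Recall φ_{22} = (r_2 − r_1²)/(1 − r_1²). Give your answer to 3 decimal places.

-0.560

φ_{22} = (r_2 − r_1²) / (1 − r_1²)
r_1² = (-0.16)² = 0.0256
Numerator = -0.52 − 0.0256 = -0.5456; denominator = 1 − 0.0256 = 0.9744
φ_{22} = -0.5456 / 0.9744 = -0.560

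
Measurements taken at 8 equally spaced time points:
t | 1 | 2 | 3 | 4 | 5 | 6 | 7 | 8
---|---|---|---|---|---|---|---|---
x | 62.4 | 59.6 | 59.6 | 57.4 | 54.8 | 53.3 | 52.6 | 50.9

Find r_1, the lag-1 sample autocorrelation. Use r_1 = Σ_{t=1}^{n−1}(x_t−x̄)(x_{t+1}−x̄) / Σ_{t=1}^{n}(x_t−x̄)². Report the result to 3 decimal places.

0.600

Mean x̄ = (62.4 + 59.6 + 59.6 + 57.4 + 54.8 + 53.3 + 52.6 + 50.9)/8 = 56.3250
Deviations from mean: 6.0750, 3.2750, 3.2750, 1.0750, -1.5250, -3.0250, -3.7250, -5.4250
Σ(x_t−x̄)(x_{t+1}−x̄) = (19.8956) + (10.7256) + (3.5206) + (-1.6394) + (4.6131) + (11.2681) + (20.2081) = 68.5919
Denominator Σ(x_t−x̄)² = 114.2950
r_1 = 68.5919 / 114.2950 = 0.600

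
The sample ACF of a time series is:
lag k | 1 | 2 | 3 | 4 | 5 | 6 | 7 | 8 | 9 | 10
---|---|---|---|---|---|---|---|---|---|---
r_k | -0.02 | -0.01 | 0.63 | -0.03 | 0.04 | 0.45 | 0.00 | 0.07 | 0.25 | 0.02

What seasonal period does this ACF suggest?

3

The largest autocorrelation is r_3 = 0.63, with weaker echoes at lags 6 (0.45) and 9 (0.25); the remaining lags stay at or below 0.07.
The dominant spike at lag 3 indicates a seasonal period of 3.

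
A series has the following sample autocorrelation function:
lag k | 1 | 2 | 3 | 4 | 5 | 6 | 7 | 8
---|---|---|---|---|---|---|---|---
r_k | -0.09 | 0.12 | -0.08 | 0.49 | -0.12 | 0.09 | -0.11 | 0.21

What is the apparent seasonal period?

The largest autocorrelation is r_4 = 0.49, with a weaker echo at lag 8 (0.21); the remaining lags stay at or below 0.12.
The dominant spike at lag 4 indicates a seasonal period of 4.

4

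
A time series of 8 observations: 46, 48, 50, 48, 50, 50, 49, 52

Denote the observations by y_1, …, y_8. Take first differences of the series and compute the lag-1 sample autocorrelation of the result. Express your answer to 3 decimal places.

-0.412

First differences Δy: 2, 2, -2, 2, 0, -1, 3
Mean of differences = 0.8571
Numerator Σ(Δy_t−Δȳ)(Δy_{t+1}−Δȳ) = -8.5918
Denominator Σ(Δy_t−Δȳ)² = 20.8571
r_1(Δy) = -8.5918 / 20.8571 = -0.412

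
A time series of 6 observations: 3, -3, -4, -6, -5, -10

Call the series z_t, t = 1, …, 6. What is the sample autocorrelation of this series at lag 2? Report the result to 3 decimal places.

Mean z̄ = (3 − 3 − 4 − 6 − 5 − 10)/6 = -4.1667
Deviations from mean: 7.1667, 1.1667, 0.1667, -1.8333, -0.8333, -5.8333
Numerator Σ_{t=1}^{4}(z_t−z̄)(z_{t+2}−z̄) = 9.6111
Denominator Σ(z_t−z̄)² = 90.8333
r_2 = 9.6111 / 90.8333 = 0.106

0.106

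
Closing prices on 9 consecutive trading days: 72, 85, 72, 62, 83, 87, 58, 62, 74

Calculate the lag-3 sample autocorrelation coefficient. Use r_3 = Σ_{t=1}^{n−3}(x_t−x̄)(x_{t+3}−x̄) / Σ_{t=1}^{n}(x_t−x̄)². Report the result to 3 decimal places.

0.208

Mean x̄ = (72 + 85 + 72 + 62 + 83 + 87 + 58 + 62 + 74)/9 = 72.7778
Numerator Σ_{t=1}^{6}(x_t−x̄)(x_{t+3}−x̄) = 188.7407
Denominator Σ(x_t−x̄)² = 909.5556
r_3 = 188.7407 / 909.5556 = 0.208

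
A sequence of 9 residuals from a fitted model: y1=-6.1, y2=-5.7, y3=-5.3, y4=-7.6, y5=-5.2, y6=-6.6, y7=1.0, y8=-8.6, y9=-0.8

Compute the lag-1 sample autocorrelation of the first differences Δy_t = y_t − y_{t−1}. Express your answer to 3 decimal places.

-0.755

First differences Δy: 0.4, 0.4, -2.3, 2.4, -1.4, 7.6, -9.6, 7.8
Mean of differences = 0.6625
Numerator Σ(Δy_t−Δȳ)(Δy_{t+1}−Δȳ) = -166.6377
Denominator Σ(Δy_t−Δȳ)² = 220.5788
r_1(Δy) = -166.6377 / 220.5788 = -0.755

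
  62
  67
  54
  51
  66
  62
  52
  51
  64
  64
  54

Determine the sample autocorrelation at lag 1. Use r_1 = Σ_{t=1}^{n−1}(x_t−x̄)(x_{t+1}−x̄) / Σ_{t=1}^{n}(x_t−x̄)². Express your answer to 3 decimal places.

-0.039

Mean x̄ = (62 + 67 + 54 + 51 + 66 + 62 + 52 + 51 + 64 + 64 + 54)/11 = 58.8182
Numerator Σ_{t=1}^{10}(x_t−x̄)(x_{t+1}−x̄) = -16.0331
Denominator Σ(x_t−x̄)² = 407.6364
r_1 = -16.0331 / 407.6364 = -0.039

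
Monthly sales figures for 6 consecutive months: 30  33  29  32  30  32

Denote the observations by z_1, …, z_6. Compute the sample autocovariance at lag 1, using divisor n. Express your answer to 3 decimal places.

-1.667

Mean z̄ = (30 + 33 + 29 + 32 + 30 + 32)/6 = 31.0000
Deviations: -1.0000, 2.0000, -2.0000, 1.0000, -1.0000, 1.0000
Σ_{t=1}^{5}(z_t−z̄)(z_{t+1}−z̄) = -10.0000
γ_1 = -10.0000 / 6 = -1.667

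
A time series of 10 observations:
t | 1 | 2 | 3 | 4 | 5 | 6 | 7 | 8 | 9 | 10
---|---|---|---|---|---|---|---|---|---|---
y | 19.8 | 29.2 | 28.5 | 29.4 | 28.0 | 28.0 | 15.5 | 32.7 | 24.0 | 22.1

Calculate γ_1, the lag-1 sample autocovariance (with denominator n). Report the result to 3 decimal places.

-8.752

Mean ȳ = (19.8 + 29.2 + 28.5 + 29.4 + 28.0 + 28.0 + 15.5 + 32.7 + 24.0 + 22.1)/10 = 25.7200
Σ_{t=1}^{9}(y_t−ȳ)(y_{t+1}−ȳ) = -87.5244
γ_1 = -87.5244 / 10 = -8.752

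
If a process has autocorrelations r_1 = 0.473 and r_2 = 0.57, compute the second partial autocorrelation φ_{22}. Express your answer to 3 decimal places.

0.446

φ_{22} = (r_2 − r_1²) / (1 − r_1²)
r_1² = (0.473)² = 0.223729
Numerator = 0.57 − 0.2237 = 0.3463; denominator = 1 − 0.2237 = 0.7763
φ_{22} = 0.3463 / 0.7763 = 0.446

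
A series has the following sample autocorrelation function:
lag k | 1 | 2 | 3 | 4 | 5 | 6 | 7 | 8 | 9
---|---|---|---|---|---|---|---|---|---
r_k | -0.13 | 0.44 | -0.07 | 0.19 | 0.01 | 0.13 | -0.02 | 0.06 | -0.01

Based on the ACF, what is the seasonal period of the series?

2

The largest autocorrelation is r_2 = 0.44, with a weaker echo at lag 4 (0.19); the remaining lags stay at or below 0.13.
The dominant spike at lag 2 indicates a seasonal period of 2.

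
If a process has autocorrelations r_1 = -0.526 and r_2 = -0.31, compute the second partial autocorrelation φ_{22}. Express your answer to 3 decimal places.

-0.811

φ_{22} = (r_2 − r_1²) / (1 − r_1²)
r_1² = (-0.526)² = 0.276676
Numerator = -0.31 − 0.2767 = -0.5867; denominator = 1 − 0.2767 = 0.7233
φ_{22} = -0.5867 / 0.7233 = -0.811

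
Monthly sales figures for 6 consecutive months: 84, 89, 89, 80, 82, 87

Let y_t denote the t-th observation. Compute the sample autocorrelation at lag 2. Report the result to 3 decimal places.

Mean ȳ = (84 + 89 + 89 + 80 + 82 + 87)/6 = 85.1667
Deviations from mean: -1.1667, 3.8333, 3.8333, -5.1667, -3.1667, 1.8333
Σ(y_t−ȳ)(y_{t+2}−ȳ) = (-4.4722) + (-19.8056) + (-12.1389) + (-9.4722) = -45.8889
Denominator Σ(y_t−ȳ)² = 70.8333
r_2 = -45.8889 / 70.8333 = -0.648

-0.648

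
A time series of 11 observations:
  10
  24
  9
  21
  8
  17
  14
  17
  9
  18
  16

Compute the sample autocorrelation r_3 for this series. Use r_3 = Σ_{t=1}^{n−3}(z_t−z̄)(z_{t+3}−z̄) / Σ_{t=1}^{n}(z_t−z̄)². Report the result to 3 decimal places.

-0.489

Mean z̄ = (10 + 24 + 9 + 21 + 8 + 17 + 14 + 17 + 9 + 18 + 16)/11 = 14.8182
Numerator Σ_{t=1}^{8}(z_t−z̄)(z_{t+3}−z̄) = -137.7355
Denominator Σ(z_t−z̄)² = 281.6364
r_3 = -137.7355 / 281.6364 = -0.489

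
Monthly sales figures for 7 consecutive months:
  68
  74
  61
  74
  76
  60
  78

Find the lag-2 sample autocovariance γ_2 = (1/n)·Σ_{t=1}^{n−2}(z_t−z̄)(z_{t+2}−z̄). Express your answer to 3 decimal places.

-1.741

Mean z̄ = (68 + 74 + 61 + 74 + 76 + 60 + 78)/7 = 70.1429
Σ_{t=1}^{5}(z_t−z̄)(z_{t+2}−z̄) = -12.1837
γ_2 = -12.1837 / 7 = -1.741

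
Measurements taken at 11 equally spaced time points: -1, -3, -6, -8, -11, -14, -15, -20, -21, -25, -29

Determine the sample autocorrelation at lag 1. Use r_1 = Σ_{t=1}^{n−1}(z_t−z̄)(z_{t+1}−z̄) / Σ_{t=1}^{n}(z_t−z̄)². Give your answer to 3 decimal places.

0.706

Mean z̄ = (-1 − 3 − 6 − 8 − 11 − 14 − 15 − 20 − 21 − 25 − 29)/11 = -13.9091
Numerator Σ_{t=1}^{10}(z_t−z̄)(z_{t+1}−z̄) = 586.7190
Denominator Σ(z_t−z̄)² = 830.9091
r_1 = 586.7190 / 830.9091 = 0.706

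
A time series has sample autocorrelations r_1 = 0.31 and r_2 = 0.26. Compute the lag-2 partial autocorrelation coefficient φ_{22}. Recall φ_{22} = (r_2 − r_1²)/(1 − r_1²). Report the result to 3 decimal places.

φ_{22} = (r_2 − r_1²) / (1 − r_1²)
r_1² = (0.31)² = 0.0961
Numerator = 0.26 − 0.0961 = 0.1639; denominator = 1 − 0.0961 = 0.9039
φ_{22} = 0.1639 / 0.9039 = 0.181

0.181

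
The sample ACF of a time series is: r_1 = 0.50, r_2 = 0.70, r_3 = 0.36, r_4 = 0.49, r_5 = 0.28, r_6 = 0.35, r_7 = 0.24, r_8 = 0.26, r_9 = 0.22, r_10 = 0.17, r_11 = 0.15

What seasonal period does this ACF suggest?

The largest autocorrelation is r_2 = 0.70; the remaining lags stay at or below 0.50.
The dominant spike at lag 2 indicates a seasonal period of 2.

2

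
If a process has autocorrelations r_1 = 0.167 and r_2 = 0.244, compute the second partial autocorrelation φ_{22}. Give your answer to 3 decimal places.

0.222

φ_{22} = (r_2 − r_1²) / (1 − r_1²)
r_1² = (0.167)² = 0.027889
Numerator = 0.244 − 0.0279 = 0.2161; denominator = 1 − 0.0279 = 0.9721
φ_{22} = 0.2161 / 0.9721 = 0.222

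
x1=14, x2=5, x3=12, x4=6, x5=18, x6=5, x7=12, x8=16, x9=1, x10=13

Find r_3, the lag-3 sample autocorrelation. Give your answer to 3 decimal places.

0.088

Mean x̄ = (14 + 5 + 12 + 6 + 18 + 5 + 12 + 16 + 1 + 13)/10 = 10.2000
Numerator Σ_{t=1}^{7}(x_t−x̄)(x_{t+3}−x̄) = 24.6800
Denominator Σ(x_t−x̄)² = 279.6000
r_3 = 24.6800 / 279.6000 = 0.088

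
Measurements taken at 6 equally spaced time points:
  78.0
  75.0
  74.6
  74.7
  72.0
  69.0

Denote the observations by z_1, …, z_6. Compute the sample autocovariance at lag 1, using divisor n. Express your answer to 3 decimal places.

Mean z̄ = (78.0 + 75.0 + 74.6 + 74.7 + 72.0 + 69.0)/6 = 73.8833
Σ_{t=1}^{5}(z_t−z̄)(z_{t+1}−z̄) = 13.6414
γ_1 = 13.6414 / 6 = 2.274

2.274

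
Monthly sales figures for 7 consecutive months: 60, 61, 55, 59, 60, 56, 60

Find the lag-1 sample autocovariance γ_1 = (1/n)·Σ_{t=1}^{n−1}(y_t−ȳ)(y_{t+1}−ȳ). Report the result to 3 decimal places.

Mean ȳ = (60 + 61 + 55 + 59 + 60 + 56 + 60)/7 = 58.7143
Σ_{t=1}^{6}(y_t−ȳ)(y_{t+1}−ȳ) = -13.2245
γ_1 = -13.2245 / 7 = -1.889

-1.889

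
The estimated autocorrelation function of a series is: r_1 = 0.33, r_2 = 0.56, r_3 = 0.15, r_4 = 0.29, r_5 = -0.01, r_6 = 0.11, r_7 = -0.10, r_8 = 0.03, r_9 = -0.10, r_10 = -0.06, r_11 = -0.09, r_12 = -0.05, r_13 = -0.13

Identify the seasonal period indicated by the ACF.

The largest autocorrelation is r_2 = 0.56; the remaining lags stay at or below 0.33.
The dominant spike at lag 2 indicates a seasonal period of 2.

2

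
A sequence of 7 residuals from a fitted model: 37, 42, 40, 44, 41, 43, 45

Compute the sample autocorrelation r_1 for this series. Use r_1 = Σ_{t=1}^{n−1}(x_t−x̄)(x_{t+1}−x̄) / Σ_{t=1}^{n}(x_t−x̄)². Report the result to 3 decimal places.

-0.094

Mean x̄ = (37 + 42 + 40 + 44 + 41 + 43 + 45)/7 = 41.7143
Deviations from mean: -4.7143, 0.2857, -1.7143, 2.2857, -0.7143, 1.2857, 3.2857
Σ(x_t−x̄)(x_{t+1}−x̄) = (-1.3469) + (-0.4898) + (-3.9184) + (-1.6327) + (-0.9184) + (4.2245) = -4.0816
Denominator Σ(x_t−x̄)² = 43.4286
r_1 = -4.0816 / 43.4286 = -0.094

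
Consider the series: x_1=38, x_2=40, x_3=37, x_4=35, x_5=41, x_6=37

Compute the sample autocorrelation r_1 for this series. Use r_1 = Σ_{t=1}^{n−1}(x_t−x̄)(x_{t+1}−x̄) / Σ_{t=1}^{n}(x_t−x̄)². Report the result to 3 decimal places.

-0.458

Mean x̄ = (38 + 40 + 37 + 35 + 41 + 37)/6 = 38.0000
Deviations from mean: 0.0000, 2.0000, -1.0000, -3.0000, 3.0000, -1.0000
Σ(x_t−x̄)(x_{t+1}−x̄) = (0.0000) + (-2.0000) + (3.0000) + (-9.0000) + (-3.0000) = -11.0000
Denominator Σ(x_t−x̄)² = 24.0000
r_1 = -11.0000 / 24.0000 = -0.458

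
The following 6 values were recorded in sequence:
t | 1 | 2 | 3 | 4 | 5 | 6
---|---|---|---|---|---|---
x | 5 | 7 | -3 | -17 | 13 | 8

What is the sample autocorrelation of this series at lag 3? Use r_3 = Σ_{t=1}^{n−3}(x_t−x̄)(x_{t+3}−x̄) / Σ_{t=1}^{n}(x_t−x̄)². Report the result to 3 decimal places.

Mean x̄ = (5 + 7 − 3 − 17 + 13 + 8)/6 = 2.1667
Deviations from mean: 2.8333, 4.8333, -5.1667, -19.1667, 10.8333, 5.8333
Σ(x_t−x̄)(x_{t+3}−x̄) = (-54.3056) + (52.3611) + (-30.1389) = -32.0833
Denominator Σ(x_t−x̄)² = 576.8333
r_3 = -32.0833 / 576.8333 = -0.056

-0.056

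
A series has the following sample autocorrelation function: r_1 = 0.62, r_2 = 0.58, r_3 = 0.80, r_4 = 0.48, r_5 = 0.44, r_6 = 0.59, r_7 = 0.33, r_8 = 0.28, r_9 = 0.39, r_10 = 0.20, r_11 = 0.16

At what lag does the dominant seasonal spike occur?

The largest autocorrelation is r_3 = 0.80; the remaining lags stay at or below 0.62. The elevated value at lag 1 (0.62), dropping to 0.58 at lag 2, reflects decaying short-term dependence rather than seasonality.
The dominant spike at lag 3 indicates a seasonal period of 3.

3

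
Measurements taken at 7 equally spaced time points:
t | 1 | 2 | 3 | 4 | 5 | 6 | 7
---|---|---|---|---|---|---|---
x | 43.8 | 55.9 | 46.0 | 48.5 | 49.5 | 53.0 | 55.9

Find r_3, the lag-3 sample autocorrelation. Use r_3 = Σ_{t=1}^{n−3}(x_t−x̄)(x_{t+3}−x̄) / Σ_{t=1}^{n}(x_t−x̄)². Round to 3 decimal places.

-0.107

Mean x̄ = (43.8 + 55.9 + 46.0 + 48.5 + 49.5 + 53.0 + 55.9)/7 = 50.3714
Deviations from mean: -6.5714, 5.5286, -4.3714, -1.8714, -0.8714, 2.6286, 5.5286
Numerator Σ_{t=1}^{4}(x_t−x̄)(x_{t+3}−x̄) = -14.3567
Denominator Σ(x_t−x̄)² = 134.5943
r_3 = -14.3567 / 134.5943 = -0.107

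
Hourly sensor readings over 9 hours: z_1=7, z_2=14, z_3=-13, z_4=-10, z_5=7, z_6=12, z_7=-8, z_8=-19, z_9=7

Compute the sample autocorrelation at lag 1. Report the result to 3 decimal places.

Mean z̄ = (7 + 14 − 13 − 10 + 7 + 12 − 8 − 19 + 7)/9 = -0.3333
Numerator Σ_{t=1}^{8}(z_t−z̄)(z_{t+1}−z̄) = -22.7778
Denominator Σ(z_t−z̄)² = 1180.0000
r_1 = -22.7778 / 1180.0000 = -0.019

-0.019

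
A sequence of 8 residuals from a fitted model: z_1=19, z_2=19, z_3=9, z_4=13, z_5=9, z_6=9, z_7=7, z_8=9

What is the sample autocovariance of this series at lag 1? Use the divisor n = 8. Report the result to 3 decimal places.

Mean z̄ = (19 + 19 + 9 + 13 + 9 + 9 + 7 + 9)/8 = 11.7500
Deviations: 7.2500, 7.2500, -2.7500, 1.2500, -2.7500, -2.7500, -4.7500, -2.7500
Σ_{t=1}^{7}(z_t−z̄)(z_{t+1}−z̄) = 59.4375
γ_1 = 59.4375 / 8 = 7.430

7.430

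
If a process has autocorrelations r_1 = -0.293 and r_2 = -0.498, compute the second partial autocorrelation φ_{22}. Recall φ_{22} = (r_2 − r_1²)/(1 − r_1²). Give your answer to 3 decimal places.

-0.639

φ_{22} = (r_2 − r_1²) / (1 − r_1²)
r_1² = (-0.293)² = 0.085849
Numerator = -0.498 − 0.0858 = -0.5838; denominator = 1 − 0.0858 = 0.9142
φ_{22} = -0.5838 / 0.9142 = -0.639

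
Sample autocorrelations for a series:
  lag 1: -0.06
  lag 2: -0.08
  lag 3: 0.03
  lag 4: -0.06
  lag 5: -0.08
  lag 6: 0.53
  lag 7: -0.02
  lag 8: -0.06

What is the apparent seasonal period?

6

The largest autocorrelation is r_6 = 0.53; the remaining lags stay at or below 0.03.
The dominant spike at lag 6 indicates a seasonal period of 6.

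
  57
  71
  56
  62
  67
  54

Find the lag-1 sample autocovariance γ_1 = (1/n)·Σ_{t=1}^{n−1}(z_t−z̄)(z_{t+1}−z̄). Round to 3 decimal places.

-22.171

Mean z̄ = (57 + 71 + 56 + 62 + 67 + 54)/6 = 61.1667
Σ_{t=1}^{5}(z_t−z̄)(z_{t+1}−z̄) = -133.0278
γ_1 = -133.0278 / 6 = -22.171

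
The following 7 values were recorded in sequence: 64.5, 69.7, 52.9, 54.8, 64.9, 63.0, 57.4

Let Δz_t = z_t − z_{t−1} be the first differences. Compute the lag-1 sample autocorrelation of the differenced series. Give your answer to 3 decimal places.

First differences Δz: 5.2, -16.8, 1.9, 10.1, -1.9, -5.6
Mean of differences = -1.1833
Numerator Σ(Δz_t−Δz̄)(Δz_{t+1}−Δz̄) = -117.9686
Denominator Σ(Δz_t−Δz̄)² = 441.4683
r_1(Δz) = -117.9686 / 441.4683 = -0.267

-0.267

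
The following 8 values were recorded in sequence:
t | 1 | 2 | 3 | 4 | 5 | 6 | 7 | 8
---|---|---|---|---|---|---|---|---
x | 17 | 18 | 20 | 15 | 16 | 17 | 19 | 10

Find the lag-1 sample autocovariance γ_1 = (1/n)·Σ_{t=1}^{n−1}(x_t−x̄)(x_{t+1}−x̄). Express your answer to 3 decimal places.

-1.719

Mean x̄ = (17 + 18 + 20 + 15 + 16 + 17 + 19 + 10)/8 = 16.5000
Σ_{t=1}^{7}(x_t−x̄)(x_{t+1}−x̄) = -13.7500
γ_1 = -13.7500 / 8 = -1.719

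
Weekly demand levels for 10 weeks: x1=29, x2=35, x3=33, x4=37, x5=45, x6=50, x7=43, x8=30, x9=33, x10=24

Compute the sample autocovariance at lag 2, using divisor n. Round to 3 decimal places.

Mean x̄ = (29 + 35 + 33 + 37 + 45 + 50 + 43 + 30 + 33 + 24)/10 = 35.9000
Σ_{t=1}^{8}(x_t−x̄)(x_{t+2}−x̄) = 39.1800
γ_2 = 39.1800 / 10 = 3.918

3.918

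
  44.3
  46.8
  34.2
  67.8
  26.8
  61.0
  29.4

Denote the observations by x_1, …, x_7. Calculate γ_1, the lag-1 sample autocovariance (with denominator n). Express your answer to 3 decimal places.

-173.623

Mean x̄ = (44.3 + 46.8 + 34.2 + 67.8 + 26.8 + 61.0 + 29.4)/7 = 44.3286
Σ_{t=1}^{6}(x_t−x̄)(x_{t+1}−x̄) = -1215.3622
γ_1 = -1215.3622 / 7 = -173.623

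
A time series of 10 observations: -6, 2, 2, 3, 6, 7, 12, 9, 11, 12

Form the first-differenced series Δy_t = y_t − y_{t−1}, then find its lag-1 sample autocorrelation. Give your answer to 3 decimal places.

-0.385

First differences Δy: 8, 0, 1, 3, 1, 5, -3, 2, 1
Mean of differences = 2.0000
Numerator Σ(Δy_t−Δȳ)(Δy_{t+1}−Δȳ) = -30.0000
Denominator Σ(Δy_t−Δȳ)² = 78.0000
r_1(Δy) = -30.0000 / 78.0000 = -0.385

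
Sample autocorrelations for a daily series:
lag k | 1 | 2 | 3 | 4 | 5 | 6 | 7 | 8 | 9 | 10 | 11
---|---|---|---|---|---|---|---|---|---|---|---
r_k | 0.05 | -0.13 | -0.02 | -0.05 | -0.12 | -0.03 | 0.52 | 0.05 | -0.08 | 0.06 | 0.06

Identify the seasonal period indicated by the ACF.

The largest autocorrelation is r_7 = 0.52; the remaining lags stay at or below 0.06.
The dominant spike at lag 7 indicates a seasonal period of 7.

7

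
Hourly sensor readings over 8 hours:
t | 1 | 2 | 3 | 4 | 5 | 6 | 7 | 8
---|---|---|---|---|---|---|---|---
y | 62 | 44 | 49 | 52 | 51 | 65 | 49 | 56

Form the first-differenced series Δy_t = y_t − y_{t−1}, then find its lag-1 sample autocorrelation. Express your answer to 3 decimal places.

-0.497

First differences Δy: -18, 5, 3, -1, 14, -16, 7
Mean of differences = -0.8571
Numerator Σ(Δy_t−Δȳ)(Δy_{t+1}−Δȳ) = -424.4490
Denominator Σ(Δy_t−Δȳ)² = 854.8571
r_1(Δy) = -424.4490 / 854.8571 = -0.497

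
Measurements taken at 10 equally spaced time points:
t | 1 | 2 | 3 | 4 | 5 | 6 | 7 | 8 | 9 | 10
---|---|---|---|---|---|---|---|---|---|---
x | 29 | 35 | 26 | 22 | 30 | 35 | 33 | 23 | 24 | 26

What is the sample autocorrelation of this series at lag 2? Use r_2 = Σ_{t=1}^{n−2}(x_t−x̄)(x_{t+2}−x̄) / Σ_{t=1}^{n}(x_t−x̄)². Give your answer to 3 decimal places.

-0.592

Mean x̄ = (29 + 35 + 26 + 22 + 30 + 35 + 33 + 23 + 24 + 26)/10 = 28.3000
Numerator Σ_{t=1}^{8}(x_t−x̄)(x_{t+2}−x̄) = -125.4800
Denominator Σ(x_t−x̄)² = 212.1000
r_2 = -125.4800 / 212.1000 = -0.592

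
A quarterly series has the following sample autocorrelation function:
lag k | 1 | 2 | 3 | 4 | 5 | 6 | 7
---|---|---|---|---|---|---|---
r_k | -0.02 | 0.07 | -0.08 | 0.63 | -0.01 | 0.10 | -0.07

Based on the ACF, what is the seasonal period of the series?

4

The largest autocorrelation is r_4 = 0.63; the remaining lags stay at or below 0.10.
The dominant spike at lag 4 indicates a seasonal period of 4.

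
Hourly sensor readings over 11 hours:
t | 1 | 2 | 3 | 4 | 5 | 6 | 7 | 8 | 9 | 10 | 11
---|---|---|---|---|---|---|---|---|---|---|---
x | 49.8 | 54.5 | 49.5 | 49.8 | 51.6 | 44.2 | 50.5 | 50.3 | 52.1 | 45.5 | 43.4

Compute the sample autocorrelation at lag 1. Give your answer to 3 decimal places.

0.027

Mean x̄ = (49.8 + 54.5 + 49.5 + 49.8 + 51.6 + 44.2 + 50.5 + 50.3 + 52.1 + 45.5 + 43.4)/11 = 49.2000
Numerator Σ_{t=1}^{10}(x_t−x̄)(x_{t+1}−x̄) = 3.2400
Denominator Σ(x_t−x̄)² = 118.3000
r_1 = 3.2400 / 118.3000 = 0.027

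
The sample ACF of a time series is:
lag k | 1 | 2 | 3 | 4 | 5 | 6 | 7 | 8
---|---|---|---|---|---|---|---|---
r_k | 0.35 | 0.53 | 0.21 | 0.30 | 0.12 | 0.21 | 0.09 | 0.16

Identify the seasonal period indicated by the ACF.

The largest autocorrelation is r_2 = 0.53; the remaining lags stay at or below 0.35.
The dominant spike at lag 2 indicates a seasonal period of 2.

2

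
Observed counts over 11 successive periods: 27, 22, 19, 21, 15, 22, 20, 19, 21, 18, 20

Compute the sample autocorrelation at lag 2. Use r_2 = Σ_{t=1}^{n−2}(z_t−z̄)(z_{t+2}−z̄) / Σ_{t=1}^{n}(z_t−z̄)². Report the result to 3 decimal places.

0.032

Mean z̄ = (27 + 22 + 19 + 21 + 15 + 22 + 20 + 19 + 21 + 18 + 20)/11 = 20.3636
Numerator Σ_{t=1}^{9}(z_t−z̄)(z_{t+2}−z̄) = 2.8264
Denominator Σ(z_t−z̄)² = 88.5455
r_2 = 2.8264 / 88.5455 = 0.032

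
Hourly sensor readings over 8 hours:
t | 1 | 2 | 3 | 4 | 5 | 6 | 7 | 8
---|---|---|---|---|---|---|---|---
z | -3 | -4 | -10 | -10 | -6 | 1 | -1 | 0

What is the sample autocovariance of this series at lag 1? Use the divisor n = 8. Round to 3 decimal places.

Mean z̄ = (-3 − 4 − 10 − 10 − 6 + 1 − 1 + 0)/8 = -4.1250
Deviations: 1.1250, 0.1250, -5.8750, -5.8750, -1.8750, 5.1250, 3.1250, 4.1250
Σ_{t=1}^{7}(z_t−z̄)(z_{t+1}−z̄) = 64.2344
γ_1 = 64.2344 / 8 = 8.029

8.029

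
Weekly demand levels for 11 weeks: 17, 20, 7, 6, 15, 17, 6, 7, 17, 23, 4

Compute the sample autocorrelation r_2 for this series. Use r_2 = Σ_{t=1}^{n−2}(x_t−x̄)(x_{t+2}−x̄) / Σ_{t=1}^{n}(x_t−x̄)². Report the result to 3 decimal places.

Mean x̄ = (17 + 20 + 7 + 6 + 15 + 17 + 6 + 7 + 17 + 23 + 4)/11 = 12.6364
Numerator Σ_{t=1}^{9}(x_t−x̄)(x_{t+2}−x̄) = -281.0826
Denominator Σ(x_t−x̄)² = 450.5455
r_2 = -281.0826 / 450.5455 = -0.624

-0.624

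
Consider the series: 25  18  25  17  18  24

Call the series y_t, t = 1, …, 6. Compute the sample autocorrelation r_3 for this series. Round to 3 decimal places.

Mean ȳ = (25 + 18 + 25 + 17 + 18 + 24)/6 = 21.1667
Deviations from mean: 3.8333, -3.1667, 3.8333, -4.1667, -3.1667, 2.8333
Numerator Σ_{t=1}^{3}(y_t−ȳ)(y_{t+3}−ȳ) = 4.9167
Denominator Σ(y_t−ȳ)² = 74.8333
r_3 = 4.9167 / 74.8333 = 0.066

0.066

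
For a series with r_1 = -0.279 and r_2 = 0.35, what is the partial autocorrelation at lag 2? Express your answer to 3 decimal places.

0.295

φ_{22} = (r_2 − r_1²) / (1 − r_1²)
r_1² = (-0.279)² = 0.077841
Numerator = 0.35 − 0.0778 = 0.2722; denominator = 1 − 0.0778 = 0.9222
φ_{22} = 0.2722 / 0.9222 = 0.295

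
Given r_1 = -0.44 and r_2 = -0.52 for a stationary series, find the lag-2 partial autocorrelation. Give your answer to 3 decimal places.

φ_{22} = (r_2 − r_1²) / (1 − r_1²)
r_1² = (-0.44)² = 0.1936
Numerator = -0.52 − 0.1936 = -0.7136; denominator = 1 − 0.1936 = 0.8064
φ_{22} = -0.7136 / 0.8064 = -0.885

-0.885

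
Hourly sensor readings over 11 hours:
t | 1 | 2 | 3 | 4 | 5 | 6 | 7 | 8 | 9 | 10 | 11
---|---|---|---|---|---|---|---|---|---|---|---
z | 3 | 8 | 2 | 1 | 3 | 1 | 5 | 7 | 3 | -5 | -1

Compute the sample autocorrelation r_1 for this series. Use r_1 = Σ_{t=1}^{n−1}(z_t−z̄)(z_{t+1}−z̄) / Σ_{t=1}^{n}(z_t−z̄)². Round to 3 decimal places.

0.242

Mean z̄ = (3 + 8 + 2 + 1 + 3 + 1 + 5 + 7 + 3 − 5 − 1)/11 = 2.4545
Numerator Σ_{t=1}^{10}(z_t−z̄)(z_{t+1}−z̄) = 31.6116
Denominator Σ(z_t−z̄)² = 130.7273
r_1 = 31.6116 / 130.7273 = 0.242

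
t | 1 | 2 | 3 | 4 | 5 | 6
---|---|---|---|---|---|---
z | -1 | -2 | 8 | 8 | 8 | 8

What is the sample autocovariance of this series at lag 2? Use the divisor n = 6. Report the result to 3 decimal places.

-3.343

Mean z̄ = (-1 − 2 + 8 + 8 + 8 + 8)/6 = 4.8333
Deviations: -5.8333, -6.8333, 3.1667, 3.1667, 3.1667, 3.1667
Σ_{t=1}^{4}(z_t−z̄)(z_{t+2}−z̄) = -20.0556
γ_2 = -20.0556 / 6 = -3.343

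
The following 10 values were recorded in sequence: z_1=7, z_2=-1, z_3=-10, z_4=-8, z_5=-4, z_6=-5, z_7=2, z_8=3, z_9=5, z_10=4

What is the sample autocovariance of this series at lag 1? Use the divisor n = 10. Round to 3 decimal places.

15.291

Mean z̄ = (7 − 1 − 10 − 8 − 4 − 5 + 2 + 3 + 5 + 4)/10 = -0.7000
Σ_{t=1}^{9}(z_t−z̄)(z_{t+1}−z̄) = 152.9100
γ_1 = 152.9100 / 10 = 15.291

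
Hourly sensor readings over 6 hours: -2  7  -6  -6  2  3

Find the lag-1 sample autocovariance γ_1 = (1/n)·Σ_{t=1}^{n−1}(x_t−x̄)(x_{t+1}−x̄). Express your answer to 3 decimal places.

Mean x̄ = (-2 + 7 − 6 − 6 + 2 + 3)/6 = -0.3333
Deviations: -1.6667, 7.3333, -5.6667, -5.6667, 2.3333, 3.3333
Σ_{t=1}^{5}(x_t−x̄)(x_{t+1}−x̄) = -27.1111
γ_1 = -27.1111 / 6 = -4.519

-4.519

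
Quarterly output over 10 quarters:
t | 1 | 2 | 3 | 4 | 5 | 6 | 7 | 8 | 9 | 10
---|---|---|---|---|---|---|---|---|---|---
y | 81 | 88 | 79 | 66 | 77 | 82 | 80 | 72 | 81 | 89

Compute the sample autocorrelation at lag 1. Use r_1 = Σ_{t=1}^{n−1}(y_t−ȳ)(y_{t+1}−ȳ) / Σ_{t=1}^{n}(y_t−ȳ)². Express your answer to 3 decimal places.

0.103

Mean ȳ = (81 + 88 + 79 + 66 + 77 + 82 + 80 + 72 + 81 + 89)/10 = 79.5000
Numerator Σ_{t=1}^{9}(y_t−ȳ)(y_{t+1}−ȳ) = 43.2500
Denominator Σ(y_t−ȳ)² = 418.5000
r_1 = 43.2500 / 418.5000 = 0.103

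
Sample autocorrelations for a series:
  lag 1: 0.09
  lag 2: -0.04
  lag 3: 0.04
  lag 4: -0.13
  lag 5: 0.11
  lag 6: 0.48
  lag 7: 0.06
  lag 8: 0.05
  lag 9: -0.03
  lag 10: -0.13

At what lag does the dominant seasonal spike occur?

The largest autocorrelation is r_6 = 0.48; the remaining lags stay at or below 0.11.
The dominant spike at lag 6 indicates a seasonal period of 6.

6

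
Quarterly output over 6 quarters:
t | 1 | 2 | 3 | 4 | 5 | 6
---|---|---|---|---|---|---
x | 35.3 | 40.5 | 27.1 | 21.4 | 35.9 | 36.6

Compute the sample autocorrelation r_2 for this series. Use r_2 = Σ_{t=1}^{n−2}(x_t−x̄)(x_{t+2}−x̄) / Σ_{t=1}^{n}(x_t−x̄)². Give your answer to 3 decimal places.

-0.647

Mean x̄ = (35.3 + 40.5 + 27.1 + 21.4 + 35.9 + 36.6)/6 = 32.8000
Deviations from mean: 2.5000, 7.7000, -5.7000, -11.4000, 3.1000, 3.8000
Numerator Σ_{t=1}^{4}(x_t−x̄)(x_{t+2}−x̄) = -163.0200
Denominator Σ(x_t−x̄)² = 252.0400
r_2 = -163.0200 / 252.0400 = -0.647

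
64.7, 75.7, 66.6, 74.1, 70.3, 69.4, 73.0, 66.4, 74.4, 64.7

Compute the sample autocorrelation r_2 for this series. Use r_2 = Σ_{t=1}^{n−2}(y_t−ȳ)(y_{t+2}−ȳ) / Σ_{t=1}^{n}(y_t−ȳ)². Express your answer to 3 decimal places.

0.461

Mean ȳ = (64.7 + 75.7 + 66.6 + 74.1 + 70.3 + 69.4 + 73.0 + 66.4 + 74.4 + 64.7)/10 = 69.9300
Numerator Σ_{t=1}^{8}(y_t−ȳ)(y_{t+2}−ȳ) = 73.2262
Denominator Σ(y_t−ȳ)² = 158.7610
r_2 = 73.2262 / 158.7610 = 0.461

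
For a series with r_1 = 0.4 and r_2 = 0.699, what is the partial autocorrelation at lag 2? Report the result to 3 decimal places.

φ_{22} = (r_2 − r_1²) / (1 − r_1²)
r_1² = (0.4)² = 0.16
Numerator = 0.699 − 0.1600 = 0.5390; denominator = 1 − 0.1600 = 0.8400
φ_{22} = 0.5390 / 0.8400 = 0.642

0.642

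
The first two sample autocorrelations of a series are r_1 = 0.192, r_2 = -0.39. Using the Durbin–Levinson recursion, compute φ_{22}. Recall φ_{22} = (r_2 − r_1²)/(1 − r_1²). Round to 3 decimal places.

φ_{22} = (r_2 − r_1²) / (1 − r_1²)
r_1² = (0.192)² = 0.036864
Numerator = -0.39 − 0.0369 = -0.4269; denominator = 1 − 0.0369 = 0.9631
φ_{22} = -0.4269 / 0.9631 = -0.443

-0.443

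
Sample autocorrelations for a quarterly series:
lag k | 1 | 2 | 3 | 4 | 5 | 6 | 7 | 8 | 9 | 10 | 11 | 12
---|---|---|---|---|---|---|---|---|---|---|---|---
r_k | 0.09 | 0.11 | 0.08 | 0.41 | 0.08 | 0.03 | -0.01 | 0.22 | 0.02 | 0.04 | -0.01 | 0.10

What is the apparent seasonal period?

The largest autocorrelation is r_4 = 0.41, with a weaker echo at lag 8 (0.22); the remaining lags stay at or below 0.11.
The dominant spike at lag 4 indicates a seasonal period of 4.

4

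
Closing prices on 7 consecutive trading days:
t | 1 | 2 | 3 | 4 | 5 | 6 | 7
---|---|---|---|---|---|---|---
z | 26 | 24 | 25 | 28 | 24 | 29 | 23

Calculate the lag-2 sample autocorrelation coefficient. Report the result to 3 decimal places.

Mean z̄ = (26 + 24 + 25 + 28 + 24 + 29 + 23)/7 = 25.5714
Deviations from mean: 0.4286, -1.5714, -0.5714, 2.4286, -1.5714, 3.4286, -2.5714
Σ(z_t−z̄)(z_{t+2}−z̄) = (-0.2449) + (-3.8163) + (0.8980) + (8.3265) + (4.0408) = 9.2041
Denominator Σ(z_t−z̄)² = 29.7143
r_2 = 9.2041 / 29.7143 = 0.310

0.310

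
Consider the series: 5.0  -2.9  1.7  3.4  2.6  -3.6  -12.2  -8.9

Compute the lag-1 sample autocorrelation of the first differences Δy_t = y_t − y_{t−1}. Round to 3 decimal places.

-0.122

First differences Δy: -7.9, 4.6, 1.7, -0.8, -6.2, -8.6, 3.3
Mean of differences = -1.9857
Numerator Σ(Δy_t−Δȳ)(Δy_{t+1}−Δȳ) = -22.3902
Denominator Σ(Δy_t−Δȳ)² = 182.7886
r_1(Δy) = -22.3902 / 182.7886 = -0.122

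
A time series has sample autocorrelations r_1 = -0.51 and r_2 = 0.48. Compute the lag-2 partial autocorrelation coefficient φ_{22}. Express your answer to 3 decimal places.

φ_{22} = (r_2 − r_1²) / (1 − r_1²)
r_1² = (-0.51)² = 0.2601
Numerator = 0.48 − 0.2601 = 0.2199; denominator = 1 − 0.2601 = 0.7399
φ_{22} = 0.2199 / 0.7399 = 0.297

0.297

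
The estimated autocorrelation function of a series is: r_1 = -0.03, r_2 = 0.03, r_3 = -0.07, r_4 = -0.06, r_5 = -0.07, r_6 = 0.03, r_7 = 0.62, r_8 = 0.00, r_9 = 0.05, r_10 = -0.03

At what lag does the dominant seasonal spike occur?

7

The largest autocorrelation is r_7 = 0.62; the remaining lags stay at or below 0.05.
The dominant spike at lag 7 indicates a seasonal period of 7.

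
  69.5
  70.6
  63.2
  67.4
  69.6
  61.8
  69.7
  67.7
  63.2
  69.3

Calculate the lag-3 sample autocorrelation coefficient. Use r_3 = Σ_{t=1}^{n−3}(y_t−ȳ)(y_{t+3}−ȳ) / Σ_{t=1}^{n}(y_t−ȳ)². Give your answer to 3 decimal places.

0.620

Mean ȳ = (69.5 + 70.6 + 63.2 + 67.4 + 69.6 + 61.8 + 69.7 + 67.7 + 63.2 + 69.3)/10 = 67.2000
Σ(y_t−ȳ)(y_{t+3}−ȳ) = (0.4600) + (8.1600) + (21.6000) + (0.5000) + (1.2000) + (21.6000) + (5.2500) = 58.7700
Denominator Σ(y_t−ȳ)² = 94.7200
r_3 = 58.7700 / 94.7200 = 0.620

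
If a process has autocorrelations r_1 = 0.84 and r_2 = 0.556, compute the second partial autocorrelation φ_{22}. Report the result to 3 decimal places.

-0.508

φ_{22} = (r_2 − r_1²) / (1 − r_1²)
r_1² = (0.84)² = 0.7056
Numerator = 0.556 − 0.7056 = -0.1496; denominator = 1 − 0.7056 = 0.2944
φ_{22} = -0.1496 / 0.2944 = -0.508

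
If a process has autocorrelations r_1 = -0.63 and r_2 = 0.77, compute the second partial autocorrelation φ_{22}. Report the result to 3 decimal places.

φ_{22} = (r_2 − r_1²) / (1 − r_1²)
r_1² = (-0.63)² = 0.3969
Numerator = 0.77 − 0.3969 = 0.3731; denominator = 1 − 0.3969 = 0.6031
φ_{22} = 0.3731 / 0.6031 = 0.619

0.619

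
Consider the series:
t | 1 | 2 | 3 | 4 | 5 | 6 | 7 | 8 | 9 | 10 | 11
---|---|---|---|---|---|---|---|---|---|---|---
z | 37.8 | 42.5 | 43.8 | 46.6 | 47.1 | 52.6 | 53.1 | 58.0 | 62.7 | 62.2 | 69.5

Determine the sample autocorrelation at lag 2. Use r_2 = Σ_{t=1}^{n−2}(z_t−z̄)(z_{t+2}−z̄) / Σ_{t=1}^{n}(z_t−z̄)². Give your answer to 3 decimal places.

Mean z̄ = (37.8 + 42.5 + 43.8 + 46.6 + 47.1 + 52.6 + 53.1 + 58.0 + 62.7 + 62.2 + 69.5)/11 = 52.3545
Numerator Σ_{t=1}^{9}(z_t−z̄)(z_{t+2}−z̄) = 462.8940
Denominator Σ(z_t−z̄)² = 973.2673
r_2 = 462.8940 / 973.2673 = 0.476

0.476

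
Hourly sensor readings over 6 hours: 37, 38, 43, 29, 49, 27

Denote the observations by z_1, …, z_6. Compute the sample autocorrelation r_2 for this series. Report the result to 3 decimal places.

0.418

Mean z̄ = (37 + 38 + 43 + 29 + 49 + 27)/6 = 37.1667
Σ(z_t−z̄)(z_{t+2}−z̄) = (-0.9722) + (-6.8056) + (69.0278) + (83.0278) = 144.2778
Denominator Σ(z_t−z̄)² = 344.8333
r_2 = 144.2778 / 344.8333 = 0.418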